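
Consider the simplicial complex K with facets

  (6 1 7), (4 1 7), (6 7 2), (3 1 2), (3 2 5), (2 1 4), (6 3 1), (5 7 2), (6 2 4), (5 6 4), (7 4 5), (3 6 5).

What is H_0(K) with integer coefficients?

Fix the vertex order 1 < 2 < 3 < 4 < 5 < 6 < 7 and write every simplex with vertices in increasing order. Then dim K = 2 and the simplices of K are:

  0-simplices (7): [1], [2], [3], [4], [5], [6], [7]
  1-simplices (18): [1,2], [1,3], [1,4], [1,6], [1,7], [2,3], [2,4], [2,5], [2,6], [2,7], [3,5], [3,6], [4,5], [4,6], [4,7], [5,6], [5,7], [6,7]
  2-simplices (12): [1,2,3], [1,2,4], [1,3,6], [1,4,7], [1,6,7], [2,3,5], [2,4,6], [2,5,7], [2,6,7], [3,5,6], [4,5,6], [4,5,7]

Hence C_0 ≅ Z^7, C_1 ≅ Z^18, C_2 ≅ Z^12.

Boundary ∂_1: C_1 → C_0 sends each edge [p,q] (with p < q) to q − p. For instance
  ∂[2,6] = [6] − [2].
This gives a 7×18 integer matrix of rank 6; reducing to Smith normal form yields diagonal entries (1,1,1,1,1,1).

∂_2: C_2 → C_1 acts by ∂[p,q,r] = [q,r] − [p,r] + [p,q]. For instance
  ∂[2,3,5] = [3,5] − [2,5] + [2,3],
  ∂[1,4,7] = [4,7] − [1,7] + [1,4].
As a 18×12 matrix over Z this has rank 12, with invariant factors (1,1,1,1,1,1,1,1,1,1,1,2).

Now H_k = ker ∂_k / im ∂_{k+1}, so:

  H_0: rank C_0 − rank ∂_1 = 7 − 6 = 1, and the invariant factors of ∂_1 are all 1, so H_0 ≅ Z.

(K is a triangulation of the real projective plane RP^2.)

H_0 = Z.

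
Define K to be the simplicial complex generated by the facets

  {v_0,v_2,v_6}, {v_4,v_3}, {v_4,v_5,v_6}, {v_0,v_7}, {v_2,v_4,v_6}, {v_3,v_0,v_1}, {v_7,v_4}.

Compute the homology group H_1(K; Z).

H_1 = Z^2.

Take the total order v_0 < v_1 < v_2 < v_3 < v_4 < v_5 < v_6 < v_7 on the vertex set. Then K (dimension 2) consists of the simplices:

  0-simplices (8): [v_0], [v_1], [v_2], [v_3], [v_4], [v_5], [v_6], [v_7]
  1-simplices (13): [v_0,v_1], [v_0,v_2], [v_0,v_3], [v_0,v_6], [v_0,v_7], [v_1,v_3], [v_2,v_4], [v_2,v_6], [v_3,v_4], [v_4,v_5], [v_4,v_6], [v_4,v_7], [v_5,v_6]
  2-simplices (4): [v_0,v_1,v_3], [v_0,v_2,v_6], [v_2,v_4,v_6], [v_4,v_5,v_6]

so the chain groups are C_0 ≅ Z^8, C_1 ≅ Z^13, C_2 ≅ Z^4.

Boundary ∂_1: C_1 → C_0 maps an edge to its endpoints' difference, ∂[p,q] = q − p. For instance
  ∂[v_4,v_5] = [v_5] − [v_4].
The resulting 8×13 matrix has rank 7, and its Smith normal form has invariant factors (1,1,1,1,1,1,1).

Boundary ∂_2: C_2 → C_1 acts by ∂[p,q,r] = [q,r] − [p,r] + [p,q]. For instance
  ∂[v_4,v_5,v_6] = [v_5,v_6] − [v_4,v_6] + [v_4,v_5],
  ∂[v_2,v_4,v_6] = [v_4,v_6] − [v_2,v_6] + [v_2,v_4].
The 13×4 boundary matrix has rank 4 and Smith normal form diag(1,1,1,1).

Reading off H_k = ker ∂_k / im ∂_{k+1}:

  H_1: rank ker ∂_1 − rank ∂_2 = (13 − 7) − 4 = 2, and the invariant factors of ∂_2 are all 1, so H_1 = Z^2.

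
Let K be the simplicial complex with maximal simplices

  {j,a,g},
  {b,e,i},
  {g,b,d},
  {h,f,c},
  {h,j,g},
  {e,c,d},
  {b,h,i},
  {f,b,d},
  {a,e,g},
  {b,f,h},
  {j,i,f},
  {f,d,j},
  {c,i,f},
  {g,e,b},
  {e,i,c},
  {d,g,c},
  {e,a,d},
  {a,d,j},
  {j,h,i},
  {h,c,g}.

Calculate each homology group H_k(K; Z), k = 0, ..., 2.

Order the vertices as a < b < c < d < e < f < g < h < i < j. Listing each simplex with vertices in this order, K has dimension 2 with simplices:

  0-simplices (10): a, b, c, d, e, f, g, h, i, j
  1-simplices (30): ad, ae, ag, aj, bd, be, bf, bg, bh, bi, cd, ce, cf, cg, ch, ci, de, df, dg, dj, eg, ei, fh, fi, fj, gh, gj, hi, hj, ij
  2-simplices (20): ade, adj, aeg, agj, bdf, bdg, beg, bei, bfh, bhi, cde, cdg, cei, cfh, cfi, cgh, dfj, fij, ghj, hij

so the chain groups are C_0 ≅ Z^10, C_1 ≅ Z^30, C_2 ≅ Z^20.

The boundary map ∂_1: C_1 → C_0 sends each edge [p,q] (with p < q) to q − p. For instance
  ∂cf = f − c.
This gives a 10×30 integer matrix of rank 9; reducing to Smith normal form yields diagonal entries (1,1,1,1,1,1,1,1,1).

The boundary map ∂_2: C_2 → C_1 sends each 2-simplex [p,q,r] to [q,r] − [p,r] + [p,q]. For instance
  ∂cde = de − ce + cd,
  ∂cfh = fh − ch + cf.
As a 30×20 matrix over Z this has rank 20, with invariant factors (1,1,1,1,1,1,1,1,1,1,1,1,1,1,1,1,1,1,1,2).

Now H_k = ker ∂_k / im ∂_{k+1}, so:

  H_0: rank C_0 − rank ∂_1 = 10 − 9 = 1, and the invariant factors of ∂_1 are all 1, so H_0 ≅ Z.
  H_1: rank ker ∂_1 − rank ∂_2 = (30 − 9) − 20 = 1, and ∂_2 has invariant factor 2 > 1, so H_1 ≅ Z ⊕ Z/2.
  H_2: rank ker ∂_2 − rank ∂_3 = (20 − 20) − 0 = 0, and there is no ∂_3, so H_2 ≅ 0.

H_0 ≅ Z,  H_1 ≅ Z ⊕ Z/2,  H_2 = 0.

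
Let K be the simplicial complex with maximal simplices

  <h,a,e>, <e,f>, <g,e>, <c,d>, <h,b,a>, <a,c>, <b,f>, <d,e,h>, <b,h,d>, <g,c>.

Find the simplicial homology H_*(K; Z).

H_0 = Z,  H_1 = Z^3,  H_2 = 0.

We work with the vertex ordering a < b < c < d < e < f < g < h. The simplices of K, each written with vertices in increasing order, are:

  0-simplices (8): a, b, c, d, e, f, g, h
  1-simplices (14): ab, ac, ae, ah, bd, bf, bh, cd, cg, de, dh, ef, eg, eh
  2-simplices (4): abh, aeh, bdh, deh

Hence C_0 ≅ Z^8, C_1 ≅ Z^14, C_2 ≅ Z^4.

Boundary ∂_1: C_1 → C_0 maps an edge to its endpoints' difference, ∂[p,q] = q − p. For instance
  ∂bh = h − b.
The resulting 8×14 matrix has rank 7, and its Smith normal form has invariant factors (1,1,1,1,1,1,1).

The boundary map ∂_2: C_2 → C_1 sends each 2-simplex [p,q,r] to [q,r] − [p,r] + [p,q]. For instance
  ∂deh = eh − dh + de,
  ∂aeh = eh − ah + ae.
The 14×4 boundary matrix has rank 4 and Smith normal form diag(1,1,1,1).

From H_k ≅ ker(∂_k) / im(∂_{k+1}) we obtain:

  H_0: rank C_0 − rank ∂_1 = 8 − 7 = 1, and the invariant factors of ∂_1 are all 1, so H_0 = Z.
  H_1: rank ker ∂_1 − rank ∂_2 = (14 − 7) − 4 = 3, and the invariant factors of ∂_2 are all 1, so H_1 = Z^3.
  H_2: rank ker ∂_2 − rank ∂_3 = (4 − 4) − 0 = 0, and there is no ∂_3, so H_2 = 0.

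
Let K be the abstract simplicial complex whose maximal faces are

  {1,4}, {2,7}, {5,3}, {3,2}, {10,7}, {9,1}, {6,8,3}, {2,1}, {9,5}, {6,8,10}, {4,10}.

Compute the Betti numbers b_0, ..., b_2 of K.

We work with the vertex ordering 1 < 2 < 3 < 4 < 5 < 6 < 7 < 8 < 9 < 10. The simplices of K, each written with vertices in increasing order, are:

  0-simplices (10): [1], [2], [3], [4], [5], [6], [7], [8], [9], [10]
  1-simplices (14): [1,2], [1,4], [1,9], [2,3], [2,7], [3,5], [3,6], [3,8], [4,10], [5,9], [6,8], [6,10], [7,10], [8,10]
  2-simplices (2): [3,6,8], [6,8,10]

giving chain groups C_0 ≅ Z^10, C_1 ≅ Z^14, C_2 ≅ Z^2.

∂_1: C_1 → C_0 maps an edge to its endpoints' difference, ∂[p,q] = q − p.
This gives a 10×14 integer matrix of rank 9; reducing to Smith normal form yields diagonal entries (1,1,1,1,1,1,1,1,1).

The boundary map ∂_2: C_2 → C_1 acts by ∂[p,q,r] = [q,r] − [p,r] + [p,q]. For instance
  ∂[6,8,10] = [8,10] − [6,10] + [6,8],
  ∂[3,6,8] = [6,8] − [3,8] + [3,6].
As a 14×2 matrix over Z this has rank 2, with invariant factors (1,1).

Reading off H_k = ker ∂_k / im ∂_{k+1}:

  H_0: rank C_0 − rank ∂_1 = 10 − 9 = 1, and the invariant factors of ∂_1 are all 1, so H_0 ≅ Z.
  H_1: rank ker ∂_1 − rank ∂_2 = (14 − 9) − 2 = 3, and the invariant factors of ∂_2 are all 1, so H_1 ≅ Z^3.
  H_2: rank ker ∂_2 − rank ∂_3 = (2 − 2) − 0 = 0, and there is no ∂_3, so H_2 ≅ 0.

Hence the Betti numbers are b_0 = 1, b_1 = 3, b_2 = 0.

b_0 = 1, b_1 = 3, b_2 = 0.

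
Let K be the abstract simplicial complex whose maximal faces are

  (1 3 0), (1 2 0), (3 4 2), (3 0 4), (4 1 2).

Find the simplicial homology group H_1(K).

H_1 = Z.

Take the total order 0 < 1 < 2 < 3 < 4 on the vertex set. Then K (dimension 2) consists of the simplices:

  0-simplices (5): [0], [1], [2], [3], [4]
  1-simplices (10): [0,1], [0,2], [0,3], [0,4], [1,2], [1,3], [1,4], [2,3], [2,4], [3,4]
  2-simplices (5): [0,1,2], [0,1,3], [0,3,4], [1,2,4], [2,3,4]

so the chain groups are C_0 ≅ Z^5, C_1 ≅ Z^10, C_2 ≅ Z^5.

The boundary map ∂_1: C_1 → C_0 sends each edge [p,q] (with p < q) to q − p. For instance
  ∂[0,3] = [3] − [0].
The 5×10 boundary matrix has rank 4 and Smith normal form diag(1,1,1,1).

∂_2: C_2 → C_1 sends each 2-simplex [p,q,r] to [q,r] − [p,r] + [p,q]. For instance
  ∂[1,2,4] = [2,4] − [1,4] + [1,2],
  ∂[2,3,4] = [3,4] − [2,4] + [2,3].
As a 10×5 matrix over Z this has rank 5, with invariant factors (1,1,1,1,1).

Computing H_k = (kernel of ∂_k) / (image of ∂_{k+1}):

  H_1: rank ker ∂_1 − rank ∂_2 = (10 − 4) − 5 = 1, and the invariant factors of ∂_2 are all 1, so H_1 = Z.

(K is a triangulation of the Möbius band.)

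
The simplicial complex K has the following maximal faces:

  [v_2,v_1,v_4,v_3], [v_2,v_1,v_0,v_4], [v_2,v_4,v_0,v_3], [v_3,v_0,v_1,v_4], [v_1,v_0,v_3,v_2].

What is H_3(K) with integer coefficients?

Fix the vertex order v_0 < v_1 < v_2 < v_3 < v_4 and write every simplex with vertices in increasing order. Then dim K = 3 and the simplices of K are:

  0-simplices (5): [v_0], [v_1], [v_2], [v_3], [v_4]
  1-simplices (10): [v_0,v_1], [v_0,v_2], [v_0,v_3], [v_0,v_4], [v_1,v_2], [v_1,v_3], [v_1,v_4], [v_2,v_3], [v_2,v_4], [v_3,v_4]
  2-simplices (10): [v_0,v_1,v_2], [v_0,v_1,v_3], [v_0,v_1,v_4], [v_0,v_2,v_3], [v_0,v_2,v_4], [v_0,v_3,v_4], [v_1,v_2,v_3], [v_1,v_2,v_4], [v_1,v_3,v_4], [v_2,v_3,v_4]
  3-simplices (5): [v_0,v_1,v_2,v_3], [v_0,v_1,v_2,v_4], [v_0,v_1,v_3,v_4], [v_0,v_2,v_3,v_4], [v_1,v_2,v_3,v_4]

giving chain groups C_0 ≅ Z^5, C_1 ≅ Z^10, C_2 ≅ Z^10, C_3 ≅ Z^5.

Boundary ∂_1: C_1 → C_0 sends each edge [p,q] (with p < q) to q − p. For instance
  ∂[v_2,v_4] = [v_4] − [v_2].
The resulting 5×10 matrix has rank 4, and its Smith normal form has invariant factors (1,1,1,1).

Boundary ∂_2: C_2 → C_1 maps a triangle to the signed sum of its edges. For instance
  ∂[v_1,v_2,v_4] = [v_2,v_4] − [v_1,v_4] + [v_1,v_2],
  ∂[v_0,v_2,v_4] = [v_2,v_4] − [v_0,v_4] + [v_0,v_2].
The resulting 10×10 matrix has rank 6, and its Smith normal form has invariant factors (1,1,1,1,1,1).

The boundary map ∂_3: C_3 → C_2 sends each 3-simplex σ to the alternating sum Σ_i (−1)^i (σ with its i-th vertex removed). For instance
  ∂[v_1,v_2,v_3,v_4] = [v_2,v_3,v_4] − [v_1,v_3,v_4] + [v_1,v_2,v_4] − [v_1,v_2,v_3],
  ∂[v_0,v_1,v_2,v_3] = [v_1,v_2,v_3] − [v_0,v_2,v_3] + [v_0,v_1,v_3] − [v_0,v_1,v_2].
This gives a 10×5 integer matrix of rank 4; reducing to Smith normal form yields diagonal entries (1,1,1,1).

Now H_k = ker ∂_k / im ∂_{k+1}, so:

  H_3: rank ker ∂_3 − rank ∂_4 = (5 − 4) − 0 = 1, and there is no ∂_4, so H_3 = Z.

(K is a triangulation of the 3-sphere S^3.)

H_3 = Z.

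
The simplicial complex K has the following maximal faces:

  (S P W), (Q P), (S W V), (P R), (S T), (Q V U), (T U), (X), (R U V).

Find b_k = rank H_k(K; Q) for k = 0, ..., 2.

b_0 = 2, b_1 = 3, b_2 = 0.

We work with the vertex ordering P < Q < R < S < T < U < V < W < X. The simplices of K, each written with vertices in increasing order, are:

  0-simplices (9): P, Q, R, S, T, U, V, W, X
  1-simplices (14): PQ, PR, PS, PW, QU, QV, RU, RV, ST, SV, SW, TU, UV, VW
  2-simplices (4): PSW, QUV, RUV, SVW

giving chain groups C_0 ≅ Z^9, C_1 ≅ Z^14, C_2 ≅ Z^4.

∂_1: C_1 → C_0 is given by ∂[p,q] = [q] − [p]. For instance
  ∂QU = U − Q.
The 9×14 boundary matrix has rank 7 and Smith normal form diag(1,1,1,1,1,1,1).

Boundary ∂_2: C_2 → C_1 acts by ∂[p,q,r] = [q,r] − [p,r] + [p,q]. For instance
  ∂PSW = SW − PW + PS,
  ∂RUV = UV − RV + RU.
The 14×4 boundary matrix has rank 4 and Smith normal form diag(1,1,1,1).

From H_k ≅ ker(∂_k) / im(∂_{k+1}) we obtain:

  H_0: rank C_0 − rank ∂_1 = 9 − 7 = 2, and the invariant factors of ∂_1 are all 1, so H_0 = Z^2.
  H_1: rank ker ∂_1 − rank ∂_2 = (14 − 7) − 4 = 3, and the invariant factors of ∂_2 are all 1, so H_1 = Z^3.
  H_2: rank ker ∂_2 − rank ∂_3 = (4 − 4) − 0 = 0, and there is no ∂_3, so H_2 = 0.

Hence the Betti numbers are b_0 = 2, b_1 = 3, b_2 = 0.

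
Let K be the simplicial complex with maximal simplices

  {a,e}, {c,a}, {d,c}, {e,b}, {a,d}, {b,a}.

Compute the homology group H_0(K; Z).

H_0 ≅ Z.

Order the vertices as a < b < c < d < e. Listing each simplex with vertices in this order, K has dimension 1 with simplices:

  0-simplices (5): a, b, c, d, e
  1-simplices (6): ab, ac, ad, ae, be, cd

giving chain groups C_0 ≅ Z^5, C_1 ≅ Z^6.

The boundary map ∂_1: C_1 → C_0 sends each edge [p,q] (with p < q) to q − p. For instance
  ∂ac = c − a.
The resulting 5×6 matrix has rank 4, and its Smith normal form has invariant factors (1,1,1,1).

Computing H_k = (kernel of ∂_k) / (image of ∂_{k+1}):

  H_0: rank C_0 − rank ∂_1 = 5 − 4 = 1, and the invariant factors of ∂_1 are all 1, so H_0 = Z.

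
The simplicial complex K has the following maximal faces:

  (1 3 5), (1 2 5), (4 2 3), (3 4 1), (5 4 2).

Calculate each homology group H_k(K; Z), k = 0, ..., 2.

Take the total order 1 < 2 < 3 < 4 < 5 on the vertex set. Then K (dimension 2) consists of the simplices:

  0-simplices (5): [1], [2], [3], [4], [5]
  1-simplices (10): [1,2], [1,3], [1,4], [1,5], [2,3], [2,4], [2,5], [3,4], [3,5], [4,5]
  2-simplices (5): [1,2,5], [1,3,4], [1,3,5], [2,3,4], [2,4,5]

Hence C_0 ≅ Z^5, C_1 ≅ Z^10, C_2 ≅ Z^5.

The boundary map ∂_1: C_1 → C_0 sends each edge [p,q] (with p < q) to q − p. For instance
  ∂[1,3] = [3] − [1].
The resulting 5×10 matrix has rank 4, and its Smith normal form has invariant factors (1,1,1,1).

∂_2: C_2 → C_1 maps a triangle to the signed sum of its edges. For instance
  ∂[1,2,5] = [2,5] − [1,5] + [1,2],
  ∂[2,4,5] = [4,5] − [2,5] + [2,4].
The 10×5 boundary matrix has rank 5 and Smith normal form diag(1,1,1,1,1).

Reading off H_k = ker ∂_k / im ∂_{k+1}:

  H_0: rank C_0 − rank ∂_1 = 5 − 4 = 1, and the invariant factors of ∂_1 are all 1, so H_0 = Z.
  H_1: rank ker ∂_1 − rank ∂_2 = (10 − 4) − 5 = 1, and the invariant factors of ∂_2 are all 1, so H_1 = Z.
  H_2: rank ker ∂_2 − rank ∂_3 = (5 − 5) − 0 = 0, and there is no ∂_3, so H_2 = 0.

(K is a triangulation of the Möbius band.)

H_0 ≅ Z,  H_1 ≅ Z,  H_2 = 0.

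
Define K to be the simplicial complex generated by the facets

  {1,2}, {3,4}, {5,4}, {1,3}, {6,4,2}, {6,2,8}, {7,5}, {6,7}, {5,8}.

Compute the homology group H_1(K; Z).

H_1 ≅ Z^3.

Take the total order 1 < 2 < 3 < 4 < 5 < 6 < 7 < 8 on the vertex set. Then K (dimension 2) consists of the simplices:

  0-simplices (8): [1], [2], [3], [4], [5], [6], [7], [8]
  1-simplices (12): [1,2], [1,3], [2,4], [2,6], [2,8], [3,4], [4,5], [4,6], [5,7], [5,8], [6,7], [6,8]
  2-simplices (2): [2,4,6], [2,6,8]

Hence C_0 ≅ Z^8, C_1 ≅ Z^12, C_2 ≅ Z^2.

Boundary ∂_1: C_1 → C_0 maps an edge to its endpoints' difference, ∂[p,q] = q − p. For instance
  ∂[4,6] = [6] − [4].
As a 8×12 matrix over Z this has rank 7, with invariant factors (1,1,1,1,1,1,1).

Boundary ∂_2: C_2 → C_1 acts by ∂[p,q,r] = [q,r] − [p,r] + [p,q]. For instance
  ∂[2,6,8] = [6,8] − [2,8] + [2,6],
  ∂[2,4,6] = [4,6] − [2,6] + [2,4].
As a 12×2 matrix over Z this has rank 2, with invariant factors (1,1).

Computing H_k = (kernel of ∂_k) / (image of ∂_{k+1}):

  H_1: rank ker ∂_1 − rank ∂_2 = (12 − 7) − 2 = 3, and the invariant factors of ∂_2 are all 1, so H_1 ≅ Z^3.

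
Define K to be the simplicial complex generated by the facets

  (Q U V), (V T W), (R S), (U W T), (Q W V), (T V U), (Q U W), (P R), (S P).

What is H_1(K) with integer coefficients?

Order the vertices as P < Q < R < S < T < U < V < W. Listing each simplex with vertices in this order, K has dimension 2 with simplices:

  0-simplices (8): P, Q, R, S, T, U, V, W
  1-simplices (12): PR, PS, QU, QV, QW, RS, TU, TV, TW, UV, UW, VW
  2-simplices (6): QUV, QUW, QVW, TUV, TUW, TVW

Hence C_0 ≅ Z^8, C_1 ≅ Z^12, C_2 ≅ Z^6.

∂_1: C_1 → C_0 sends each edge [p,q] (with p < q) to q − p. For instance
  ∂UW = W − U.
This gives a 8×12 integer matrix of rank 6; reducing to Smith normal form yields diagonal entries (1,1,1,1,1,1).

The boundary map ∂_2: C_2 → C_1 sends each 2-simplex [p,q,r] to [q,r] − [p,r] + [p,q]. For instance
  ∂QVW = VW − QW + QV,
  ∂QUW = UW − QW + QU.
This gives a 12×6 integer matrix of rank 5; reducing to Smith normal form yields diagonal entries (1,1,1,1,1).

Now H_k = ker ∂_k / im ∂_{k+1}, so:

  H_1: rank ker ∂_1 − rank ∂_2 = (12 − 6) − 5 = 1, and the invariant factors of ∂_2 are all 1, so H_1 ≅ Z.

H_1 = Z.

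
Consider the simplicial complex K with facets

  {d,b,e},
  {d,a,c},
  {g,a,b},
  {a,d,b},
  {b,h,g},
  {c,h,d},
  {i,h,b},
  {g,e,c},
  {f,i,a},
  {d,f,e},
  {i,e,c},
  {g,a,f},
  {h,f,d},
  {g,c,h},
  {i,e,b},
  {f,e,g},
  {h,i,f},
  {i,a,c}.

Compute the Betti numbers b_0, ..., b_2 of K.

b_0 = 1, b_1 = 2, b_2 = 1.

We work with the vertex ordering a < b < c < d < e < f < g < h < i. The simplices of K, each written with vertices in increasing order, are:

  0-simplices (9): a, b, c, d, e, f, g, h, i
  1-simplices (27): ab, ac, ad, af, ag, ai, bd, be, bg, bh, bi, cd, ce, cg, ch, ci, de, df, dh, ef, eg, ei, fg, fh, fi, gh, hi
  2-simplices (18): abd, abg, acd, aci, afg, afi, bde, bei, bgh, bhi, cdh, ceg, cei, cgh, def, dfh, efg, fhi

so the chain groups are C_0 ≅ Z^9, C_1 ≅ Z^27, C_2 ≅ Z^18.

∂_1: C_1 → C_0 maps an edge to its endpoints' difference, ∂[p,q] = q − p.
The resulting 9×27 matrix has rank 8, and its Smith normal form has invariant factors (1,1,1,1,1,1,1,1).

∂_2: C_2 → C_1 acts by ∂[p,q,r] = [q,r] − [p,r] + [p,q]. For instance
  ∂bhi = hi − bi + bh,
  ∂abd = bd − ad + ab.
The resulting 27×18 matrix has rank 17, and its Smith normal form has invariant factors (1,1,1,1,1,1,1,1,1,1,1,1,1,1,1,1,1).

From H_k ≅ ker(∂_k) / im(∂_{k+1}) we obtain:

  H_0: rank C_0 − rank ∂_1 = 9 − 8 = 1, and the invariant factors of ∂_1 are all 1, so H_0 ≅ Z.
  H_1: rank ker ∂_1 − rank ∂_2 = (27 − 8) − 17 = 2, and the invariant factors of ∂_2 are all 1, so H_1 ≅ Z^2.
  H_2: rank ker ∂_2 − rank ∂_3 = (18 − 17) − 0 = 1, and there is no ∂_3, so H_2 ≅ Z.

As a check, the Euler characteristic is 9 − 27 + 18 = 0, which agrees with 1 − 2 + 1 = 0.

Hence the Betti numbers are b_0 = 1, b_1 = 2, b_2 = 1.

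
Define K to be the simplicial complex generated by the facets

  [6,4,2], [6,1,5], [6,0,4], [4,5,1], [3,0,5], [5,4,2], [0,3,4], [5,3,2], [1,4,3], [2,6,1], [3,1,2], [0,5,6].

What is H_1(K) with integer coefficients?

Take the total order 0 < 1 < 2 < 3 < 4 < 5 < 6 on the vertex set. Then K (dimension 2) consists of the simplices:

  0-simplices (7): [0], [1], [2], [3], [4], [5], [6]
  1-simplices (18): [0,3], [0,4], [0,5], [0,6], [1,2], [1,3], [1,4], [1,5], [1,6], [2,3], [2,4], [2,5], [2,6], [3,4], [3,5], [4,5], [4,6], [5,6]
  2-simplices (12): [0,3,4], [0,3,5], [0,4,6], [0,5,6], [1,2,3], [1,2,6], [1,3,4], [1,4,5], [1,5,6], [2,3,5], [2,4,5], [2,4,6]

giving chain groups C_0 ≅ Z^7, C_1 ≅ Z^18, C_2 ≅ Z^12.

∂_1: C_1 → C_0 sends each edge [p,q] (with p < q) to q − p. For instance
  ∂[0,6] = [6] − [0].
The resulting 7×18 matrix has rank 6, and its Smith normal form has invariant factors (1,1,1,1,1,1).

∂_2: C_2 → C_1 maps a triangle to the signed sum of its edges. For instance
  ∂[0,3,5] = [3,5] − [0,5] + [0,3],
  ∂[1,3,4] = [3,4] − [1,4] + [1,3].
The 18×12 boundary matrix has rank 12 and Smith normal form diag(1,1,1,1,1,1,1,1,1,1,1,2).

Computing H_k = (kernel of ∂_k) / (image of ∂_{k+1}):

  H_1: rank ker ∂_1 − rank ∂_2 = (18 − 6) − 12 = 0, and ∂_2 has invariant factor 2 > 1, so H_1 = Z/2Z.

H_1 ≅ Z/2Z.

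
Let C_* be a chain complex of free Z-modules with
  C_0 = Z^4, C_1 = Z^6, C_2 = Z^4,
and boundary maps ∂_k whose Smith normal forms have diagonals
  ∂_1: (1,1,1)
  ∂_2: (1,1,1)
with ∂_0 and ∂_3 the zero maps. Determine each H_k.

H_0 ≅ Z,  H_1 = 0,  H_2 ≅ Z.

H_0: b_0 = 4 − 0 − 3 = 1; torsion from ∂_1 factors > 1: none. So H_0 ≅ Z.
H_1: b_1 = 6 − 3 − 3 = 0; torsion from ∂_2 factors > 1: none. So H_1 ≅ 0.
H_2: b_2 = 4 − 3 − 0 = 1; torsion from ∂_3 factors > 1: none. So H_2 ≅ Z.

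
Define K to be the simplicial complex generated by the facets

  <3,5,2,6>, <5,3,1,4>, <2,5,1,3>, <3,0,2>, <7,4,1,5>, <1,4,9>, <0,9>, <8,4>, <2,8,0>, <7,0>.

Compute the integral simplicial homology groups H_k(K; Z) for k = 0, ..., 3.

Take the total order 0 < 1 < 2 < 3 < 4 < 5 < 6 < 7 < 8 < 9 on the vertex set. Then K (dimension 3) consists of the simplices:

  0-simplices (10): [0], [1], [2], [3], [4], [5], [6], [7], [8], [9]
  1-simplices (24): (24 of them)
  2-simplices (16): [0,2,3], [0,2,8], [1,2,3], [1,2,5], [1,3,4], [1,3,5], [1,4,5], [1,4,7], [1,4,9], [1,5,7], [2,3,5], [2,3,6], [2,5,6], [3,4,5], [3,5,6], [4,5,7]
  3-simplices (4): [1,2,3,5], [1,3,4,5], [1,4,5,7], [2,3,5,6]

Hence C_0 ≅ Z^10, C_1 ≅ Z^24, C_2 ≅ Z^16, C_3 ≅ Z^4.

Boundary ∂_1: C_1 → C_0 sends each edge [p,q] (with p < q) to q − p. For instance
  ∂[4,9] = [9] − [4].
The 10×24 boundary matrix has rank 9 and Smith normal form diag(1,1,1,1,1,1,1,1,1).

Boundary ∂_2: C_2 → C_1 maps a triangle to the signed sum of its edges. For instance
  ∂[1,4,9] = [4,9] − [1,9] + [1,4],
  ∂[1,4,7] = [4,7] − [1,7] + [1,4].
As a 24×16 matrix over Z this has rank 12, with invariant factors (1,1,1,1,1,1,1,1,1,1,1,1).

∂_3: C_3 → C_2 sends each 3-simplex σ to the alternating sum Σ_i (−1)^i (σ with its i-th vertex removed). For instance
  ∂[1,3,4,5] = [3,4,5] − [1,4,5] + [1,3,5] − [1,3,4],
  ∂[1,2,3,5] = [2,3,5] − [1,3,5] + [1,2,5] − [1,2,3].
This gives a 16×4 integer matrix of rank 4; reducing to Smith normal form yields diagonal entries (1,1,1,1).

From H_k ≅ ker(∂_k) / im(∂_{k+1}) we obtain:

  H_0: rank C_0 − rank ∂_1 = 10 − 9 = 1, and the invariant factors of ∂_1 are all 1, so H_0 = Z.
  H_1: rank ker ∂_1 − rank ∂_2 = (24 − 9) − 12 = 3, and the invariant factors of ∂_2 are all 1, so H_1 = Z^3.
  H_2: rank ker ∂_2 − rank ∂_3 = (16 − 12) − 4 = 0, and the invariant factors of ∂_3 are all 1, so H_2 = 0.
  H_3: rank ker ∂_3 − rank ∂_4 = (4 − 4) − 0 = 0, and there is no ∂_4, so H_3 = 0.

H_0 ≅ Z,  H_1 ≅ Z^3,  H_2 = 0,  H_3 = 0.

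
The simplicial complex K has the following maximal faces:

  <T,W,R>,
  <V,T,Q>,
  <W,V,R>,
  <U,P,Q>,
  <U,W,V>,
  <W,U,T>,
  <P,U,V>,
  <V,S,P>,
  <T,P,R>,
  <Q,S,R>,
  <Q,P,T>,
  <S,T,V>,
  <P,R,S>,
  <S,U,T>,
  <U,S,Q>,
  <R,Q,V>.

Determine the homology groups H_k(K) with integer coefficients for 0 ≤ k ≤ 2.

We work with the vertex ordering P < Q < R < S < T < U < V < W. The simplices of K, each written with vertices in increasing order, are:

  0-simplices (8): P, Q, R, S, T, U, V, W
  1-simplices (24): PQ, PR, PS, PT, PU, PV, QR, QS, QT, QU, QV, RS, RT, RV, RW, ST, SU, SV, TU, TV, TW, UV, UW, VW
  2-simplices (16): PQT, PQU, PRS, PRT, PSV, PUV, QRS, QRV, QSU, QTV, RTW, RVW, STU, STV, TUW, UVW

so the chain groups are C_0 ≅ Z^8, C_1 ≅ Z^24, C_2 ≅ Z^16.

Boundary ∂_1: C_1 → C_0 maps an edge to its endpoints' difference, ∂[p,q] = q − p. For instance
  ∂PV = V − P.
As a 8×24 matrix over Z this has rank 7, with invariant factors (1,1,1,1,1,1,1).

∂_2: C_2 → C_1 acts by ∂[p,q,r] = [q,r] − [p,r] + [p,q]. For instance
  ∂RVW = VW − RW + RV,
  ∂STU = TU − SU + ST.
The resulting 24×16 matrix has rank 15, and its Smith normal form has invariant factors (1,1,1,1,1,1,1,1,1,1,1,1,1,1,1).

From H_k ≅ ker(∂_k) / im(∂_{k+1}) we obtain:

  H_0: rank C_0 − rank ∂_1 = 8 − 7 = 1, and the invariant factors of ∂_1 are all 1, so H_0 = Z.
  H_1: rank ker ∂_1 − rank ∂_2 = (24 − 7) − 15 = 2, and the invariant factors of ∂_2 are all 1, so H_1 = Z^2.
  H_2: rank ker ∂_2 − rank ∂_3 = (16 − 15) − 0 = 1, and there is no ∂_3, so H_2 = Z.

As a check, the Euler characteristic is 8 − 24 + 16 = 0, which agrees with 1 − 2 + 1 = 0.

H_0 = Z,  H_1 = Z^2,  H_2 = Z.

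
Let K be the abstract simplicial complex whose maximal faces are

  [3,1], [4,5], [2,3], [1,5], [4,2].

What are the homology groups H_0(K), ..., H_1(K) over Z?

Fix the vertex order 1 < 2 < 3 < 4 < 5 and write every simplex with vertices in increasing order. Then dim K = 1 and the simplices of K are:

  0-simplices (5): [1], [2], [3], [4], [5]
  1-simplices (5): [1,3], [1,5], [2,3], [2,4], [4,5]

Hence C_0 ≅ Z^5, C_1 ≅ Z^5.

Boundary ∂_1: C_1 → C_0 sends each edge [p,q] (with p < q) to q − p. For instance
  ∂[2,4] = [4] − [2].
This gives a 5×5 integer matrix of rank 4; reducing to Smith normal form yields diagonal entries (1,1,1,1).

Now H_k = ker ∂_k / im ∂_{k+1}, so:

  H_0: rank C_0 − rank ∂_1 = 5 − 4 = 1, and the invariant factors of ∂_1 are all 1, so H_0 = Z.
  H_1: rank ker ∂_1 − rank ∂_2 = (5 − 4) − 0 = 1, and there is no ∂_2, so H_1 = Z.

As a check, the Euler characteristic is 5 − 5 = 0, which agrees with 1 − 1 = 0.
(K is a triangulation of the circle S^1.)

H_0 ≅ Z,  H_1 ≅ Z.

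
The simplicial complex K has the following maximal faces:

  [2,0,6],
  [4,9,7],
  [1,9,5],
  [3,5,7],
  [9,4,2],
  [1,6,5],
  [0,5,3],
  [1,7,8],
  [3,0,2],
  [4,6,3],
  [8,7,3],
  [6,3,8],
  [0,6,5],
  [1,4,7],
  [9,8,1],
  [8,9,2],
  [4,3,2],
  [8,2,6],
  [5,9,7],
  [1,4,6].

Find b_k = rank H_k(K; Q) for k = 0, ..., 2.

We work with the vertex ordering 0 < 1 < 2 < 3 < 4 < 5 < 6 < 7 < 8 < 9. The simplices of K, each written with vertices in increasing order, are:

  0-simplices (10): [0], [1], [2], [3], [4], [5], [6], [7], [8], [9]
  1-simplices (30): (30 of them)
  2-simplices (20): (20 of them)

Hence C_0 ≅ Z^10, C_1 ≅ Z^30, C_2 ≅ Z^20.

∂_1: C_1 → C_0 sends each edge [p,q] (with p < q) to q − p.
The 10×30 boundary matrix has rank 9 and Smith normal form diag(1,1,1,1,1,1,1,1,1).

∂_2: C_2 → C_1 sends each 2-simplex [p,q,r] to [q,r] − [p,r] + [p,q]. For instance
  ∂[1,4,7] = [4,7] − [1,7] + [1,4],
  ∂[3,5,7] = [5,7] − [3,7] + [3,5].
As a 30×20 matrix over Z this has rank 20, with invariant factors (1,1,1,1,1,1,1,1,1,1,1,1,1,1,1,1,1,1,1,2).

Computing H_k = (kernel of ∂_k) / (image of ∂_{k+1}):

  H_0: rank C_0 − rank ∂_1 = 10 − 9 = 1, and the invariant factors of ∂_1 are all 1, so H_0 = Z.
  H_1: rank ker ∂_1 − rank ∂_2 = (30 − 9) − 20 = 1, and ∂_2 has invariant factor 2 > 1, so H_1 = Z × Z/2.
  H_2: rank ker ∂_2 − rank ∂_3 = (20 − 20) − 0 = 0, and there is no ∂_3, so H_2 = 0.

As a check, the Euler characteristic is 10 − 30 + 20 = 0, which agrees with 1 − 1 + 0 = 0.
(K is a triangulation of the Klein bottle.)

Hence the Betti numbers are b_0 = 1, b_1 = 1, b_2 = 0.

b_0 = 1, b_1 = 1, b_2 = 0.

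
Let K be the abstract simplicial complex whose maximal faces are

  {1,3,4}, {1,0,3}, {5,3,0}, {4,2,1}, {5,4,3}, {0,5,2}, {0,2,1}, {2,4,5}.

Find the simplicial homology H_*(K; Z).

H_0 ≅ Z,  H_1 = 0,  H_2 ≅ Z.

Take the total order 0 < 1 < 2 < 3 < 4 < 5 on the vertex set. Then K (dimension 2) consists of the simplices:

  0-simplices (6): [0], [1], [2], [3], [4], [5]
  1-simplices (12): [0,1], [0,2], [0,3], [0,5], [1,2], [1,3], [1,4], [2,4], [2,5], [3,4], [3,5], [4,5]
  2-simplices (8): [0,1,2], [0,1,3], [0,2,5], [0,3,5], [1,2,4], [1,3,4], [2,4,5], [3,4,5]

giving chain groups C_0 ≅ Z^6, C_1 ≅ Z^12, C_2 ≅ Z^8.

∂_1: C_1 → C_0 sends each edge [p,q] (with p < q) to q − p. For instance
  ∂[3,5] = [5] − [3].
The 6×12 boundary matrix has rank 5 and Smith normal form diag(1,1,1,1,1).

The boundary map ∂_2: C_2 → C_1 acts by ∂[p,q,r] = [q,r] − [p,r] + [p,q]. For instance
  ∂[0,2,5] = [2,5] − [0,5] + [0,2],
  ∂[2,4,5] = [4,5] − [2,5] + [2,4].
The 12×8 boundary matrix has rank 7 and Smith normal form diag(1,1,1,1,1,1,1).

Computing H_k = (kernel of ∂_k) / (image of ∂_{k+1}):

  H_0: rank C_0 − rank ∂_1 = 6 − 5 = 1, and the invariant factors of ∂_1 are all 1, so H_0 ≅ Z.
  H_1: rank ker ∂_1 − rank ∂_2 = (12 − 5) − 7 = 0, and the invariant factors of ∂_2 are all 1, so H_1 ≅ 0.
  H_2: rank ker ∂_2 − rank ∂_3 = (8 − 7) − 0 = 1, and there is no ∂_3, so H_2 ≅ Z.

(K is a triangulation of the 2-sphere S^2.)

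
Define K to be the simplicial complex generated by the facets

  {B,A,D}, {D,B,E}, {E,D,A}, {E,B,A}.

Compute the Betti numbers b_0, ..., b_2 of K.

We work with the vertex ordering A < B < D < E. The simplices of K, each written with vertices in increasing order, are:

  0-simplices (4): A, B, D, E
  1-simplices (6): AB, AD, AE, BD, BE, DE
  2-simplices (4): ABD, ABE, ADE, BDE

Hence C_0 ≅ Z^4, C_1 ≅ Z^6, C_2 ≅ Z^4.

The boundary map ∂_1: C_1 → C_0 maps an edge to its endpoints' difference, ∂[p,q] = q − p.
The resulting 4×6 matrix has rank 3, and its Smith normal form has invariant factors (1,1,1).

Boundary ∂_2: C_2 → C_1 maps a triangle to the signed sum of its edges. For instance
  ∂ABE = BE − AE + AB,
  ∂ADE = DE − AE + AD.
This gives a 6×4 integer matrix of rank 3; reducing to Smith normal form yields diagonal entries (1,1,1).

From H_k ≅ ker(∂_k) / im(∂_{k+1}) we obtain:

  H_0: rank C_0 − rank ∂_1 = 4 − 3 = 1, and the invariant factors of ∂_1 are all 1, so H_0 ≅ Z.
  H_1: rank ker ∂_1 − rank ∂_2 = (6 − 3) − 3 = 0, and the invariant factors of ∂_2 are all 1, so H_1 ≅ 0.
  H_2: rank ker ∂_2 − rank ∂_3 = (4 − 3) − 0 = 1, and there is no ∂_3, so H_2 ≅ Z.

Hence the Betti numbers are b_0 = 1, b_1 = 0, b_2 = 1.

b_0 = 1, b_1 = 0, b_2 = 1.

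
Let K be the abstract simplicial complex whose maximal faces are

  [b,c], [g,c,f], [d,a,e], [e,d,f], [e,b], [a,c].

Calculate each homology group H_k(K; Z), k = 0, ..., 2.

H_0 ≅ Z,  H_1 ≅ Z^2,  H_2 = 0.

Fix the vertex order a < b < c < d < e < f < g and write every simplex with vertices in increasing order. Then dim K = 2 and the simplices of K are:

  0-simplices (7): a, b, c, d, e, f, g
  1-simplices (11): ac, ad, ae, bc, be, cf, cg, de, df, ef, fg
  2-simplices (3): ade, cfg, def

giving chain groups C_0 ≅ Z^7, C_1 ≅ Z^11, C_2 ≅ Z^3.

∂_1: C_1 → C_0 sends each edge [p,q] (with p < q) to q − p. For instance
  ∂df = f − d.
The 7×11 boundary matrix has rank 6 and Smith normal form diag(1,1,1,1,1,1).

Boundary ∂_2: C_2 → C_1 maps a triangle to the signed sum of its edges. For instance
  ∂ade = de − ae + ad,
  ∂cfg = fg − cg + cf.
The 11×3 boundary matrix has rank 3 and Smith normal form diag(1,1,1).

Computing H_k = (kernel of ∂_k) / (image of ∂_{k+1}):

  H_0: rank C_0 − rank ∂_1 = 7 − 6 = 1, and the invariant factors of ∂_1 are all 1, so H_0 ≅ Z.
  H_1: rank ker ∂_1 − rank ∂_2 = (11 − 6) − 3 = 2, and the invariant factors of ∂_2 are all 1, so H_1 ≅ Z^2.
  H_2: rank ker ∂_2 − rank ∂_3 = (3 − 3) − 0 = 0, and there is no ∂_3, so H_2 ≅ 0.

As a check, the Euler characteristic is 7 − 11 + 3 = -1, which agrees with 1 − 2 + 0 = -1.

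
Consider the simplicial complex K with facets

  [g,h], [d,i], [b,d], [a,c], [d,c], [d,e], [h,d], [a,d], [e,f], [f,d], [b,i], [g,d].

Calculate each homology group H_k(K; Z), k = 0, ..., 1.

Order the vertices as a < b < c < d < e < f < g < h < i. Listing each simplex with vertices in this order, K has dimension 1 with simplices:

  0-simplices (9): a, b, c, d, e, f, g, h, i
  1-simplices (12): ac, ad, bd, bi, cd, de, df, dg, dh, di, ef, gh

Hence C_0 ≅ Z^9, C_1 ≅ Z^12.

Boundary ∂_1: C_1 → C_0 is given by ∂[p,q] = [q] − [p]. For instance
  ∂bi = i − b.
As a 9×12 matrix over Z this has rank 8, with invariant factors (1,1,1,1,1,1,1,1).

From H_k ≅ ker(∂_k) / im(∂_{k+1}) we obtain:

  H_0: rank C_0 − rank ∂_1 = 9 − 8 = 1, and the invariant factors of ∂_1 are all 1, so H_0 = Z.
  H_1: rank ker ∂_1 − rank ∂_2 = (12 − 8) − 0 = 4, and there is no ∂_2, so H_1 = Z^4.

H_0 ≅ Z,  H_1 ≅ Z^4.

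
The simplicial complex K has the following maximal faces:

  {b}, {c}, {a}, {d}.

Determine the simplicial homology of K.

H_0 = Z^4.

We work with the vertex ordering a < b < c < d. The simplices of K, each written with vertices in increasing order, are:

  0-simplices (4): a, b, c, d

giving chain groups C_0 ≅ Z^4.

Now H_k = ker ∂_k / im ∂_{k+1}, so:

  H_0: rank C_0 − rank ∂_1 = 4 − 0 = 4, and there is no ∂_1, so H_0 ≅ Z^4.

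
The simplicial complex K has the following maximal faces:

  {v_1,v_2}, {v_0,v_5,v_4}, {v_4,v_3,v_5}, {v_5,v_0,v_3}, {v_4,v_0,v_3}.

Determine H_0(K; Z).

H_0 ≅ Z^2.

Order the vertices as v_0 < v_1 < v_2 < v_3 < v_4 < v_5. Listing each simplex with vertices in this order, K has dimension 2 with simplices:

  0-simplices (6): [v_0], [v_1], [v_2], [v_3], [v_4], [v_5]
  1-simplices (7): [v_0,v_3], [v_0,v_4], [v_0,v_5], [v_1,v_2], [v_3,v_4], [v_3,v_5], [v_4,v_5]
  2-simplices (4): [v_0,v_3,v_4], [v_0,v_3,v_5], [v_0,v_4,v_5], [v_3,v_4,v_5]

so the chain groups are C_0 ≅ Z^6, C_1 ≅ Z^7, C_2 ≅ Z^4.

∂_1: C_1 → C_0 maps an edge to its endpoints' difference, ∂[p,q] = q − p.
This gives a 6×7 integer matrix of rank 4; reducing to Smith normal form yields diagonal entries (1,1,1,1).

Boundary ∂_2: C_2 → C_1 acts by ∂[p,q,r] = [q,r] − [p,r] + [p,q]. For instance
  ∂[v_0,v_4,v_5] = [v_4,v_5] − [v_0,v_5] + [v_0,v_4],
  ∂[v_3,v_4,v_5] = [v_4,v_5] − [v_3,v_5] + [v_3,v_4].
The 7×4 boundary matrix has rank 3 and Smith normal form diag(1,1,1).

From H_k ≅ ker(∂_k) / im(∂_{k+1}) we obtain:

  H_0: rank C_0 − rank ∂_1 = 6 − 4 = 2, and the invariant factors of ∂_1 are all 1, so H_0 ≅ Z^2.

(K is a triangulation of the disjoint union of the 2-sphere S^2 and the 1-simplex.)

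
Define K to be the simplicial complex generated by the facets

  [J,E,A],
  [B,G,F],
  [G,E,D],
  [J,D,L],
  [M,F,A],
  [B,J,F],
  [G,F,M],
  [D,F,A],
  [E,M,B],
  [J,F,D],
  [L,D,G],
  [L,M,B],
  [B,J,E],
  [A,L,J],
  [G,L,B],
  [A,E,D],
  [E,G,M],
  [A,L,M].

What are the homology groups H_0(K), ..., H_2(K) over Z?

We work with the vertex ordering A < B < D < E < F < G < J < L < M. The simplices of K, each written with vertices in increasing order, are:

  0-simplices (9): A, B, D, E, F, G, J, L, M
  1-simplices (27): AD, AE, AF, AJ, AL, AM, BE, BF, BG, BJ, BL, BM, DE, DF, DG, DJ, DL, EG, EJ, EM, FG, FJ, FM, GL, GM, JL, LM
  2-simplices (18): ADE, ADF, AEJ, AFM, AJL, ALM, BEJ, BEM, BFG, BFJ, BGL, BLM, DEG, DFJ, DGL, DJL, EGM, FGM

giving chain groups C_0 ≅ Z^9, C_1 ≅ Z^27, C_2 ≅ Z^18.

The boundary map ∂_1: C_1 → C_0 sends each edge [p,q] (with p < q) to q − p. For instance
  ∂AE = E − A.
As a 9×27 matrix over Z this has rank 8, with invariant factors (1,1,1,1,1,1,1,1).

Boundary ∂_2: C_2 → C_1 acts by ∂[p,q,r] = [q,r] − [p,r] + [p,q]. For instance
  ∂ADE = DE − AE + AD,
  ∂ADF = DF − AF + AD.
The resulting 27×18 matrix has rank 18, and its Smith normal form has invariant factors (1,1,1,1,1,1,1,1,1,1,1,1,1,1,1,1,1,2).

From H_k ≅ ker(∂_k) / im(∂_{k+1}) we obtain:

  H_0: rank C_0 − rank ∂_1 = 9 − 8 = 1, and the invariant factors of ∂_1 are all 1, so H_0 ≅ Z.
  H_1: rank ker ∂_1 − rank ∂_2 = (27 − 8) − 18 = 1, and ∂_2 has invariant factor 2 > 1, so H_1 ≅ Z ⊕ Z_2.
  H_2: rank ker ∂_2 − rank ∂_3 = (18 − 18) − 0 = 0, and there is no ∂_3, so H_2 ≅ 0.

H_0 = Z,  H_1 = Z ⊕ Z_2,  H_2 = 0.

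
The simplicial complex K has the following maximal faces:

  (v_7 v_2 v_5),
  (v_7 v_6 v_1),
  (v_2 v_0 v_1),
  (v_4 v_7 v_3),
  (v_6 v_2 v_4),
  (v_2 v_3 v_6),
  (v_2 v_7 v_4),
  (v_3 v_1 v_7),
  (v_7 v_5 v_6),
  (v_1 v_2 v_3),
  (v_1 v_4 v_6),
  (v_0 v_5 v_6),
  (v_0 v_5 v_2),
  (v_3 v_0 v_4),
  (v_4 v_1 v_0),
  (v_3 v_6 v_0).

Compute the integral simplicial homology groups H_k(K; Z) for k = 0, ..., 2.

H_0 ≅ Z,  H_1 ≅ Z^2,  H_2 ≅ Z.

Fix the vertex order v_0 < v_1 < v_2 < v_3 < v_4 < v_5 < v_6 < v_7 and write every simplex with vertices in increasing order. Then dim K = 2 and the simplices of K are:

  0-simplices (8): [v_0], [v_1], [v_2], [v_3], [v_4], [v_5], [v_6], [v_7]
  1-simplices (24): (24 of them)
  2-simplices (16): (16 of them)

giving chain groups C_0 ≅ Z^8, C_1 ≅ Z^24, C_2 ≅ Z^16.

Boundary ∂_1: C_1 → C_0 sends each edge [p,q] (with p < q) to q − p. For instance
  ∂[v_3,v_6] = [v_6] − [v_3].
This gives a 8×24 integer matrix of rank 7; reducing to Smith normal form yields diagonal entries (1,1,1,1,1,1,1).

∂_2: C_2 → C_1 acts by ∂[p,q,r] = [q,r] − [p,r] + [p,q]. For instance
  ∂[v_0,v_3,v_4] = [v_3,v_4] − [v_0,v_4] + [v_0,v_3],
  ∂[v_2,v_3,v_6] = [v_3,v_6] − [v_2,v_6] + [v_2,v_3].
The 24×16 boundary matrix has rank 15 and Smith normal form diag(1,1,1,1,1,1,1,1,1,1,1,1,1,1,1).

Now H_k = ker ∂_k / im ∂_{k+1}, so:

  H_0: rank C_0 − rank ∂_1 = 8 − 7 = 1, and the invariant factors of ∂_1 are all 1, so H_0 ≅ Z.
  H_1: rank ker ∂_1 − rank ∂_2 = (24 − 7) − 15 = 2, and the invariant factors of ∂_2 are all 1, so H_1 ≅ Z^2.
  H_2: rank ker ∂_2 − rank ∂_3 = (16 − 15) − 0 = 1, and there is no ∂_3, so H_2 ≅ Z.

As a check, the Euler characteristic is 8 − 24 + 16 = 0, which agrees with 1 − 2 + 1 = 0.
(K is a triangulation of the torus T^2.)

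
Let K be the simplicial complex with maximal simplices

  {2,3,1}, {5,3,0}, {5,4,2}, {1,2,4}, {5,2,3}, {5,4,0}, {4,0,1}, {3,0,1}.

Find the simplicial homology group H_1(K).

H_1 ≅ 0.

We work with the vertex ordering 0 < 1 < 2 < 3 < 4 < 5. The simplices of K, each written with vertices in increasing order, are:

  0-simplices (6): [0], [1], [2], [3], [4], [5]
  1-simplices (12): [0,1], [0,3], [0,4], [0,5], [1,2], [1,3], [1,4], [2,3], [2,4], [2,5], [3,5], [4,5]
  2-simplices (8): [0,1,3], [0,1,4], [0,3,5], [0,4,5], [1,2,3], [1,2,4], [2,3,5], [2,4,5]

giving chain groups C_0 ≅ Z^6, C_1 ≅ Z^12, C_2 ≅ Z^8.

Boundary ∂_1: C_1 → C_0 is given by ∂[p,q] = [q] − [p].
This gives a 6×12 integer matrix of rank 5; reducing to Smith normal form yields diagonal entries (1,1,1,1,1).

The boundary map ∂_2: C_2 → C_1 acts by ∂[p,q,r] = [q,r] − [p,r] + [p,q]. For instance
  ∂[2,4,5] = [4,5] − [2,5] + [2,4],
  ∂[0,1,3] = [1,3] − [0,3] + [0,1].
As a 12×8 matrix over Z this has rank 7, with invariant factors (1,1,1,1,1,1,1).

Now H_k = ker ∂_k / im ∂_{k+1}, so:

  H_1: rank ker ∂_1 − rank ∂_2 = (12 − 5) − 7 = 0, and the invariant factors of ∂_2 are all 1, so H_1 ≅ 0.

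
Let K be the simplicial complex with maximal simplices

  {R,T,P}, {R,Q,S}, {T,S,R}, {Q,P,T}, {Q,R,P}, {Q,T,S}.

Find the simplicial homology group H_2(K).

Order the vertices as P < Q < R < S < T. Listing each simplex with vertices in this order, K has dimension 2 with simplices:

  0-simplices (5): P, Q, R, S, T
  1-simplices (9): PQ, PR, PT, QR, QS, QT, RS, RT, ST
  2-simplices (6): PQR, PQT, PRT, QRS, QST, RST

giving chain groups C_0 ≅ Z^5, C_1 ≅ Z^9, C_2 ≅ Z^6.

Boundary ∂_1: C_1 → C_0 is given by ∂[p,q] = [q] − [p].
The 5×9 boundary matrix has rank 4 and Smith normal form diag(1,1,1,1).

The boundary map ∂_2: C_2 → C_1 maps a triangle to the signed sum of its edges. For instance
  ∂PRT = RT − PT + PR,
  ∂RST = ST − RT + RS.
The resulting 9×6 matrix has rank 5, and its Smith normal form has invariant factors (1,1,1,1,1).

Computing H_k = (kernel of ∂_k) / (image of ∂_{k+1}):

  H_2: rank ker ∂_2 − rank ∂_3 = (6 − 5) − 0 = 1, and there is no ∂_3, so H_2 = Z.

H_2 = Z.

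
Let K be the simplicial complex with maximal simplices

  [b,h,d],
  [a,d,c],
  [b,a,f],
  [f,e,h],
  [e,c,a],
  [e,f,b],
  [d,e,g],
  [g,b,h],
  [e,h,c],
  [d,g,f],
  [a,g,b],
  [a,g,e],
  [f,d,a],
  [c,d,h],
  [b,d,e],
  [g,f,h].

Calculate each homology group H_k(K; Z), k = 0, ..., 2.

H_0 = Z,  H_1 = Z^2,  H_2 = Z.

We work with the vertex ordering a < b < c < d < e < f < g < h. The simplices of K, each written with vertices in increasing order, are:

  0-simplices (8): a, b, c, d, e, f, g, h
  1-simplices (24): ab, ac, ad, ae, af, ag, bd, be, bf, bg, bh, cd, ce, ch, de, df, dg, dh, ef, eg, eh, fg, fh, gh
  2-simplices (16): abf, abg, acd, ace, adf, aeg, bde, bdh, bef, bgh, cdh, ceh, deg, dfg, efh, fgh

Hence C_0 ≅ Z^8, C_1 ≅ Z^24, C_2 ≅ Z^16.

The boundary map ∂_1: C_1 → C_0 sends each edge [p,q] (with p < q) to q − p.
As a 8×24 matrix over Z this has rank 7, with invariant factors (1,1,1,1,1,1,1).

The boundary map ∂_2: C_2 → C_1 maps a triangle to the signed sum of its edges. For instance
  ∂deg = eg − dg + de,
  ∂aeg = eg − ag + ae.
The resulting 24×16 matrix has rank 15, and its Smith normal form has invariant factors (1,1,1,1,1,1,1,1,1,1,1,1,1,1,1).

From H_k ≅ ker(∂_k) / im(∂_{k+1}) we obtain:

  H_0: rank C_0 − rank ∂_1 = 8 − 7 = 1, and the invariant factors of ∂_1 are all 1, so H_0 = Z.
  H_1: rank ker ∂_1 − rank ∂_2 = (24 − 7) − 15 = 2, and the invariant factors of ∂_2 are all 1, so H_1 = Z^2.
  H_2: rank ker ∂_2 − rank ∂_3 = (16 − 15) − 0 = 1, and there is no ∂_3, so H_2 = Z.

As a check, the Euler characteristic is 8 − 24 + 16 = 0, which agrees with 1 − 2 + 1 = 0.
(K is a triangulation of the torus T^2.)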